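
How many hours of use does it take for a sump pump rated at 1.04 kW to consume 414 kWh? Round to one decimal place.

Hours = 414 kWh ÷ 1.04 kW = 398.1 h

398.1 h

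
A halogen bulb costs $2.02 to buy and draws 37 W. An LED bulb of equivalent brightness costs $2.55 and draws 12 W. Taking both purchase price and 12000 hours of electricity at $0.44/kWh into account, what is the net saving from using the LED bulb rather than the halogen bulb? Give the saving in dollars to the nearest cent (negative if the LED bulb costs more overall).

$131.47

halogen bulb: $2.02 + (37/1000) kW × 12000 h × $0.44 = $2.02 + $195.36 = $197.38
LED bulb: $2.55 + (12/1000) kW × 12000 h × $0.44 = $2.55 + $63.36 = $65.91
Saving = $197.38 − $65.91 = $131.47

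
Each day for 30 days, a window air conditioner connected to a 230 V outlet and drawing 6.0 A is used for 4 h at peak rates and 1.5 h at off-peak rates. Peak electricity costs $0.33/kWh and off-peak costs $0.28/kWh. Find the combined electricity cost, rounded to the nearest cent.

Power = 6.0 A × 230 V = 1380 W = 1.38 kW
Peak energy = 1.38 kW × 4 h × 30 = 165.6 kWh
Off-peak energy = 1.38 kW × 1.5 h × 30 = 62.1 kWh
Cost = 165.6 × $0.33 + 62.1 × $0.28 = $54.648 + $17.388 = $72.04

$72.04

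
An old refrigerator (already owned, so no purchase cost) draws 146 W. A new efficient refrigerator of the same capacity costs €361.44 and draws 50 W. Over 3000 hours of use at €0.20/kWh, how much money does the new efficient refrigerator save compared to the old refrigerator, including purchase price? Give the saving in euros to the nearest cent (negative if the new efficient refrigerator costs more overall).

old refrigerator: €0.00 + (146/1000) kW × 3000 h × €0.20 = €0.00 + €87.6 = €87.6
new efficient refrigerator: €361.44 + (50/1000) kW × 3000 h × €0.20 = €361.44 + €30 = €391.44
Saving = €87.6 − €391.44 = −€303.84

-€303.84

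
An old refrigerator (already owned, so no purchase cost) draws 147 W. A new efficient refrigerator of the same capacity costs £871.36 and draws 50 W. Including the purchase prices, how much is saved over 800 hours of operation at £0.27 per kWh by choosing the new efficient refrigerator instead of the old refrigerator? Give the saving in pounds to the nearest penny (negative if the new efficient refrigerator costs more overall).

-£850.41

old refrigerator: £0.00 + (147/1000) kW × 800 h × £0.27 = £0.00 + £31.752 = £31.752
new efficient refrigerator: £871.36 + (50/1000) kW × 800 h × £0.27 = £871.36 + £10.8 = £882.16
Saving = £31.752 − £882.16 = −£850.408 → -£850.41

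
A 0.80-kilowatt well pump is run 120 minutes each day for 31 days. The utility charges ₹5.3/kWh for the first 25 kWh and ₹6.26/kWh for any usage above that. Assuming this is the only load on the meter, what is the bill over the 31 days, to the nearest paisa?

₹286.50

Runtime = 120 min × 31 = 3720 min = 62 h
Energy = 0.8 kW × 62 h = 49.6 kWh
Tier 1 (0–25 kWh): 25 × ₹5.3 = ₹132.5
Above 25 kWh: 24.6 × ₹6.26 = ₹153.996
Bill = ₹286.50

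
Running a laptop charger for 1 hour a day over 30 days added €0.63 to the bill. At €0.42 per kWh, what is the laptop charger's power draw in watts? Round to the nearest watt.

50 W

Energy = €0.63 ÷ €0.42/kWh = 1.5 kWh
Runtime = 1 h/day × 30 days = 30 h
Power = 1.5 kWh ÷ 30 h = 0.05 kW = 50 W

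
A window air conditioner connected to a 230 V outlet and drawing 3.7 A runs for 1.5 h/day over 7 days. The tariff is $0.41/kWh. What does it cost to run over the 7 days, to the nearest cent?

$3.66

Power = 3.7 A × 230 V = 851 W = 0.851 kW
Runtime = 1.5 h/day × 7 days = 10.5 h
Energy = 0.851 kW × 10.5 h = 8.9355 kWh
Cost = 8.9355 kWh × $0.41/kWh = $3.66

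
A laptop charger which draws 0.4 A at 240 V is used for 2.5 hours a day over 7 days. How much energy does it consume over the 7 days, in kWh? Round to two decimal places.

Power = 0.4 A × 240 V = 96 W = 0.096 kW
Runtime = 2.5 h/day × 7 days = 17.5 h
Energy = 0.096 kW × 17.5 h = 1.68 kWh

1.68 kWh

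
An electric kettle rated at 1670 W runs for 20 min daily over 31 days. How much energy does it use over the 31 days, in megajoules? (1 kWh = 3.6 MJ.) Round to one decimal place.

Runtime = 20 min × 31 = 620 min = 10.333333… h
Energy = 1.67 kW × 10.333333… h = 17.256666… kWh
= 17.256666… × 3.6 MJ = 62.1 MJ

62.1 MJ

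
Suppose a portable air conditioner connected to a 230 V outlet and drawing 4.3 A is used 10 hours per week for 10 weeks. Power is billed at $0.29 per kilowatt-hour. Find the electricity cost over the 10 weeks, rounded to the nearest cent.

Power = 4.3 A × 230 V = 989 W = 0.989 kW
Runtime = 10 h/week × 10 weeks = 100 h
Energy = 0.989 kW × 100 h = 98.9 kWh
Cost = 98.9 kWh × $0.29/kWh = $28.68

$28.68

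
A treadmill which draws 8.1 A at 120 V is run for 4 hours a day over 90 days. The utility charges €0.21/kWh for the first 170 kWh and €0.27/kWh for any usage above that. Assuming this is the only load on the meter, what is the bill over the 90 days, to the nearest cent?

Power = 8.1 A × 120 V = 972 W = 0.972 kW
Runtime = 4 h/day × 90 days = 360 h
Energy = 0.972 kW × 360 h = 349.92 kWh
Tier 1 (0–170 kWh): 170 × €0.21 = €35.7
Above 170 kWh: 179.92 × €0.27 = €48.5784
Bill = €84.28

€84.28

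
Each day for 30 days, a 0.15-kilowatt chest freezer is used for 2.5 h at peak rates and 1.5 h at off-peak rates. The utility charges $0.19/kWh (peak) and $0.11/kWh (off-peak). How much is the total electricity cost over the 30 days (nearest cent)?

Peak energy = 0.15 kW × 2.5 h × 30 = 11.25 kWh
Off-peak energy = 0.15 kW × 1.5 h × 30 = 6.75 kWh
Cost = 11.25 × $0.19 + 6.75 × $0.11 = $2.1375 + $0.7425 = $2.88

$2.88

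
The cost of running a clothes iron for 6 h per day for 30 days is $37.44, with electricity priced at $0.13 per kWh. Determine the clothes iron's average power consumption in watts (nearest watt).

Energy = $37.44 ÷ $0.13/kWh = 288 kWh
Runtime = 6 h/day × 30 days = 180 h
Power = 288 kWh ÷ 180 h = 1.6 kW = 1600 W

1600 W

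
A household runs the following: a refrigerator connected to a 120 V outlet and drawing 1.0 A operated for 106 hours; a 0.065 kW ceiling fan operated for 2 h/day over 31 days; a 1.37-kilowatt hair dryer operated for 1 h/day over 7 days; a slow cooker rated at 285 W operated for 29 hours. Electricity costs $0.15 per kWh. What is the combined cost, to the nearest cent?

$5.19

refrigerator: Power = 1.0 A × 120 V = 120 W = 0.12 kW
refrigerator: 0.12 kW × 106 h = 12.72 kWh
ceiling fan: Runtime = 2 h/day × 31 days = 62 h
ceiling fan: 0.065 kW × 62 h = 4.03 kWh
hair dryer: Runtime = 1 h/day × 7 days = 7 h
hair dryer: 1.37 kW × 7 h = 9.59 kWh
slow cooker: 0.285 kW × 29 h = 8.265 kWh
Total energy = 34.605 kWh
Cost = 34.605 × $0.15 = $5.19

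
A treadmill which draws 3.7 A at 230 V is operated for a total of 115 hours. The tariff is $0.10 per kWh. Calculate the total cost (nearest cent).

$9.79

Power = 3.7 A × 230 V = 851 W = 0.851 kW
Energy = 0.851 kW × 115 h = 97.865 kWh
Cost = 97.865 kWh × $0.10/kWh = $9.79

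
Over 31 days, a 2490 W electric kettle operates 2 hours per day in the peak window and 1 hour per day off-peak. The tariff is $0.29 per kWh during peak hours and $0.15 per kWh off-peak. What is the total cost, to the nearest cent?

Peak energy = 2.49 kW × 2 h × 31 = 154.38 kWh
Off-peak energy = 2.49 kW × 1 h × 31 = 77.19 kWh
Cost = 154.38 × $0.29 + 77.19 × $0.15 = $44.7702 + $11.5785 = $56.35

$56.35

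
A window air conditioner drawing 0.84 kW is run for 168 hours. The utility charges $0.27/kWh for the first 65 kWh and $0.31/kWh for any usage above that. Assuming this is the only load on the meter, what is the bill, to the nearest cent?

Energy = 0.84 kW × 168 h = 141.12 kWh
Tier 1 (0–65 kWh): 65 × $0.27 = $17.55
Above 65 kWh: 76.12 × $0.31 = $23.5972
Bill = $41.15

$41.15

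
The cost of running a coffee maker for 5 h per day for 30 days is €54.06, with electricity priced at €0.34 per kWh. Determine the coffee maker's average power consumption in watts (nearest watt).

Energy = €54.06 ÷ €0.34/kWh = 159 kWh
Runtime = 5 h/day × 30 days = 150 h
Power = 159 kWh ÷ 150 h = 1.06 kW = 1060 W

1060 W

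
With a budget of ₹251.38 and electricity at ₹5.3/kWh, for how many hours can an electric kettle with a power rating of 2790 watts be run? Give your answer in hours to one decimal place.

Energy available = ₹251.38 ÷ ₹5.3/kWh = 47.4302 kWh
Hours = 47.4302 kWh ÷ 2.79 kW = 17.0 h

17.0 h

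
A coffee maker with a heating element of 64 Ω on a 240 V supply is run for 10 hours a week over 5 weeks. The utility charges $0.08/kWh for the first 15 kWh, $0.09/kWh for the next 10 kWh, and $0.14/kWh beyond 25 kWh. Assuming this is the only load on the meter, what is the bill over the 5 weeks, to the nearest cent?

$4.90

Power = V²/R = 240²/64 = 900 W = 0.9 kW
Runtime = 10 h/week × 5 weeks = 50 h
Energy = 0.9 kW × 50 h = 45 kWh
Tier 1 (0–15 kWh): 15 × $0.08 = $1.2
Tier 2 (15–25 kWh): 10 × $0.09 = $0.9
Above 25 kWh: 20 × $0.14 = $2.8
Bill = $4.90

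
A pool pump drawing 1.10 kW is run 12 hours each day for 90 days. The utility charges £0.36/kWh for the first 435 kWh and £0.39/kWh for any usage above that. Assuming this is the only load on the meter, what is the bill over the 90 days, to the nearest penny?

Runtime = 12 h/day × 90 days = 1080 h
Energy = 1.1 kW × 1080 h = 1188 kWh
Tier 1 (0–435 kWh): 435 × £0.36 = £156.6
Above 435 kWh: 753 × £0.39 = £293.67
Bill = £450.27

£450.27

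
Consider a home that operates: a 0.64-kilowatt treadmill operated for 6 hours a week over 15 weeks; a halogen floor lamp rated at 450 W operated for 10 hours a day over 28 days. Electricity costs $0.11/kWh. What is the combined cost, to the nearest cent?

treadmill: Runtime = 6 h/week × 15 weeks = 90 h
treadmill: 0.64 kW × 90 h = 57.6 kWh
halogen floor lamp: Runtime = 10 h/day × 28 days = 280 h
halogen floor lamp: 0.45 kW × 280 h = 126 kWh
Total energy = 183.6 kWh
Cost = 183.6 × $0.11 = $20.20

$20.20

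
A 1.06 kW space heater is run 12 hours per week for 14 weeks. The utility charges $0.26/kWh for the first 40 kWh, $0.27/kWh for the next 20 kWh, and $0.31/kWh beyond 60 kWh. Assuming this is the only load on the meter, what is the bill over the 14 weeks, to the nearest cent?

$52.40

Runtime = 12 h/week × 14 weeks = 168 h
Energy = 1.06 kW × 168 h = 178.08 kWh
Tier 1 (0–40 kWh): 40 × $0.26 = $10.4
Tier 2 (40–60 kWh): 20 × $0.27 = $5.4
Above 60 kWh: 118.08 × $0.31 = $36.6048
Bill = $52.40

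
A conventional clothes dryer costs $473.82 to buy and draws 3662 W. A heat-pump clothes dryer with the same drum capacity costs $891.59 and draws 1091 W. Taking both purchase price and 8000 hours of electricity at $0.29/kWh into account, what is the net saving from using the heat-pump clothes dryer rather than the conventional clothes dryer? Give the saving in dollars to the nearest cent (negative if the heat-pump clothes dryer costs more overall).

$5546.95

conventional clothes dryer: $473.82 + (3662/1000) kW × 8000 h × $0.29 = $473.82 + $8495.84 = $8969.66
heat-pump clothes dryer: $891.59 + (1091/1000) kW × 8000 h × $0.29 = $891.59 + $2531.12 = $3422.71
Saving = $8969.66 − $3422.71 = $5546.95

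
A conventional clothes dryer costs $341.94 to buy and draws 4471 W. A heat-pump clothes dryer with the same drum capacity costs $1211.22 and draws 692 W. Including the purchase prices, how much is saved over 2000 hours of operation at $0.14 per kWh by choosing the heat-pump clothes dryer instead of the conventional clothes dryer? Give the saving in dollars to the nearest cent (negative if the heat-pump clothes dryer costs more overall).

conventional clothes dryer: $341.94 + (4471/1000) kW × 2000 h × $0.14 = $341.94 + $1251.88 = $1593.82
heat-pump clothes dryer: $1211.22 + (692/1000) kW × 2000 h × $0.14 = $1211.22 + $193.76 = $1404.98
Saving = $1593.82 − $1404.98 = $188.84

$188.84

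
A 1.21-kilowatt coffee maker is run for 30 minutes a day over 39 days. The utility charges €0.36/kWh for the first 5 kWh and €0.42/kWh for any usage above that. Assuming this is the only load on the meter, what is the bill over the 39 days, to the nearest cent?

€9.61

Runtime = 30 min × 39 = 1170 min = 19.5 h
Energy = 1.21 kW × 19.5 h = 23.595 kWh
Tier 1 (0–5 kWh): 5 × €0.36 = €1.8
Above 5 kWh: 18.595 × €0.42 = €7.8099
Bill = €9.61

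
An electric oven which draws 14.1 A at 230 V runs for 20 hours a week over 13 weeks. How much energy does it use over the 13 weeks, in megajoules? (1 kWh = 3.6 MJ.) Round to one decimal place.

3035.4 MJ

Power = 14.1 A × 230 V = 3243 W = 3.243 kW
Runtime = 20 h/week × 13 weeks = 260 h
Energy = 3.243 kW × 260 h = 843.18 kWh
= 843.18 × 3.6 MJ = 3035.4 MJ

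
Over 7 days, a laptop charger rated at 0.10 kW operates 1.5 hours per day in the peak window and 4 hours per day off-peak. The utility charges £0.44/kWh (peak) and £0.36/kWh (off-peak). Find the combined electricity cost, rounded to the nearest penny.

Peak energy = 0.1 kW × 1.5 h × 7 = 1.05 kWh
Off-peak energy = 0.1 kW × 4 h × 7 = 2.8 kWh
Cost = 1.05 × £0.44 + 2.8 × £0.36 = £0.462 + £1.008 = £1.47

£1.47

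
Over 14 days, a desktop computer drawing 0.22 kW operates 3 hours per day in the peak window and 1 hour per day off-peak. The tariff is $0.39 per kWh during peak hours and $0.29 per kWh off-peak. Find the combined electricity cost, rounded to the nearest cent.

Peak energy = 0.22 kW × 3 h × 14 = 9.24 kWh
Off-peak energy = 0.22 kW × 1 h × 14 = 3.08 kWh
Cost = 9.24 × $0.39 + 3.08 × $0.29 = $3.6036 + $0.8932 = $4.50

$4.50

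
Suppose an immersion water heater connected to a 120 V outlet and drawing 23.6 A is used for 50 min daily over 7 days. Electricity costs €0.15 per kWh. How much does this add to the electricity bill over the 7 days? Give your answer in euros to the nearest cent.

Power = 23.6 A × 120 V = 2832 W = 2.832 kW
Runtime = 50 min × 7 = 350 min = 5.833333… h
Energy = 2.832 kW × 5.833333… h = 16.52 kWh
Cost = 16.52 kWh × €0.15/kWh = €2.48

€2.48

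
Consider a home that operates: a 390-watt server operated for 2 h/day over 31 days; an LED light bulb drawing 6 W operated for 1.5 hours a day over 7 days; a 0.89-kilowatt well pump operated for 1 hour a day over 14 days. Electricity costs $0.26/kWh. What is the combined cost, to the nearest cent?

server: Runtime = 2 h/day × 31 days = 62 h
server: 0.39 kW × 62 h = 24.18 kWh
LED light bulb: Runtime = 1.5 h/day × 7 days = 10.5 h
LED light bulb: 0.006 kW × 10.5 h = 0.063 kWh
well pump: Runtime = 1 h/day × 14 days = 14 h
well pump: 0.89 kW × 14 h = 12.46 kWh
Total energy = 36.703 kWh
Cost = 36.703 × $0.26 = $9.54

$9.54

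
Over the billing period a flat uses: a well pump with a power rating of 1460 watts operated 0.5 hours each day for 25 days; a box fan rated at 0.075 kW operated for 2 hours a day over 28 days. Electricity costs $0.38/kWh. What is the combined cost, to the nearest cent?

$8.53

well pump: Runtime = 0.5 h/day × 25 days = 12.5 h
well pump: 1.46 kW × 12.5 h = 18.25 kWh
box fan: Runtime = 2 h/day × 28 days = 56 h
box fan: 0.075 kW × 56 h = 4.2 kWh
Total energy = 22.45 kWh
Cost = 22.45 × $0.38 = $8.53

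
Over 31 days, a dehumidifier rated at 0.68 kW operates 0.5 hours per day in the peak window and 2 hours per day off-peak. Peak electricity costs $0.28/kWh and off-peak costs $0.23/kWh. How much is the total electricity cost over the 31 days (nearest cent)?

$12.65

Peak energy = 0.68 kW × 0.5 h × 31 = 10.54 kWh
Off-peak energy = 0.68 kW × 2 h × 31 = 42.16 kWh
Cost = 10.54 × $0.28 + 42.16 × $0.23 = $2.9512 + $9.6968 = $12.65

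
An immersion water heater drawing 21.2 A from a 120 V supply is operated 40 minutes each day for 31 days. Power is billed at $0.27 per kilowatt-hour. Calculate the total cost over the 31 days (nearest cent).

Power = 21.2 A × 120 V = 2544 W = 2.544 kW
Runtime = 40 min × 31 = 1240 min = 20.666666… h
Energy = 2.544 kW × 20.666666… h = 52.576 kWh
Cost = 52.576 kWh × $0.27/kWh = $14.20

$14.20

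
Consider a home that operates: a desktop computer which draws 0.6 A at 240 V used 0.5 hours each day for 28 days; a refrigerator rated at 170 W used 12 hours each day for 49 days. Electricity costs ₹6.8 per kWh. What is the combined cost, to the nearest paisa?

₹693.44

desktop computer: Power = 0.6 A × 240 V = 144 W = 0.144 kW
desktop computer: Runtime = 0.5 h/day × 28 days = 14 h
desktop computer: 0.144 kW × 14 h = 2.016 kWh
refrigerator: Runtime = 12 h/day × 49 days = 588 h
refrigerator: 0.17 kW × 588 h = 99.96 kWh
Total energy = 101.976 kWh
Cost = 101.976 × ₹6.8 = ₹693.44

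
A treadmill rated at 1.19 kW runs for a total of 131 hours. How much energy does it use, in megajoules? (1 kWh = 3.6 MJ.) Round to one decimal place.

561.2 MJ

Energy = 1.19 kW × 131 h = 155.89 kWh
= 155.89 × 3.6 MJ = 561.2 MJ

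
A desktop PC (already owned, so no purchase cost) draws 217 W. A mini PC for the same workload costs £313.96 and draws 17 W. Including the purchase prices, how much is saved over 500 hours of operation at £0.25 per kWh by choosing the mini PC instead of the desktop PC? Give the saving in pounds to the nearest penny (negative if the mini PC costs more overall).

desktop PC: £0.00 + (217/1000) kW × 500 h × £0.25 = £0.00 + £27.125 = £27.125
mini PC: £313.96 + (17/1000) kW × 500 h × £0.25 = £313.96 + £2.125 = £316.085
Saving = £27.125 − £316.085 = −£288.96

-£288.96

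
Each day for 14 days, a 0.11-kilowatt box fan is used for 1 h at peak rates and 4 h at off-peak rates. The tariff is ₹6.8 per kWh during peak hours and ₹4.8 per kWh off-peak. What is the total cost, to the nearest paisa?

Peak energy = 0.11 kW × 1 h × 14 = 1.54 kWh
Off-peak energy = 0.11 kW × 4 h × 14 = 6.16 kWh
Cost = 1.54 × ₹6.8 + 6.16 × ₹4.8 = ₹10.472 + ₹29.568 = ₹40.04

₹40.04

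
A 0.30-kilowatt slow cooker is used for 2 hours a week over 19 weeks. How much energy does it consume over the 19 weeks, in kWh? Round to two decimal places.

11.40 kWh

Runtime = 2 h/week × 19 weeks = 38 h
Energy = 0.3 kW × 38 h = 11.4 kWh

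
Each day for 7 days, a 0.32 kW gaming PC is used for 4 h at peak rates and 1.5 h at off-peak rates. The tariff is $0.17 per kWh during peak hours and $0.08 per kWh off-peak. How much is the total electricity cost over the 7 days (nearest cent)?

$1.79

Peak energy = 0.32 kW × 4 h × 7 = 8.96 kWh
Off-peak energy = 0.32 kW × 1.5 h × 7 = 3.36 kWh
Cost = 8.96 × $0.17 + 3.36 × $0.08 = $1.5232 + $0.2688 = $1.79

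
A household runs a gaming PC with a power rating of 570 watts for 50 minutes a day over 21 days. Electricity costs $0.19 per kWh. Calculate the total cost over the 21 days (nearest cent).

$1.90

Runtime = 50 min × 21 = 1050 min = 17.5 h
Energy = 0.57 kW × 17.5 h = 9.975 kWh
Cost = 9.975 kWh × $0.19/kWh = $1.90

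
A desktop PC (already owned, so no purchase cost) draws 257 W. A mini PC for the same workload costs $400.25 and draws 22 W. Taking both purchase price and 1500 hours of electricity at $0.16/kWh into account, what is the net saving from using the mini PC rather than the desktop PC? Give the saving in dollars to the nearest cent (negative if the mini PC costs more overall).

desktop PC: $0.00 + (257/1000) kW × 1500 h × $0.16 = $0.00 + $61.68 = $61.68
mini PC: $400.25 + (22/1000) kW × 1500 h × $0.16 = $400.25 + $5.28 = $405.53
Saving = $61.68 − $405.53 = −$343.85

-$343.85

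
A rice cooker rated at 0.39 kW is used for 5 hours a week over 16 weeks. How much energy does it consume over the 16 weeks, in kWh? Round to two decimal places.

31.20 kWh

Runtime = 5 h/week × 16 weeks = 80 h
Energy = 0.39 kW × 80 h = 31.2 kWh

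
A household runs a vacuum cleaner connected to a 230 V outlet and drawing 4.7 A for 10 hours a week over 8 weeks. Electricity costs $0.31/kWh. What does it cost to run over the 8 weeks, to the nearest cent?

Power = 4.7 A × 230 V = 1081 W = 1.081 kW
Runtime = 10 h/week × 8 weeks = 80 h
Energy = 1.081 kW × 80 h = 86.48 kWh
Cost = 86.48 kWh × $0.31/kWh = $26.81

$26.81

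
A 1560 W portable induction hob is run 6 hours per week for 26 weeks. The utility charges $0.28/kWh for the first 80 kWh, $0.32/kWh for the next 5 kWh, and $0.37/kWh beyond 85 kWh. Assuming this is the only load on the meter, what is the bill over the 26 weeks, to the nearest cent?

$82.59

Runtime = 6 h/week × 26 weeks = 156 h
Energy = 1.56 kW × 156 h = 243.36 kWh
Tier 1 (0–80 kWh): 80 × $0.28 = $22.4
Tier 2 (80–85 kWh): 5 × $0.32 = $1.6
Above 85 kWh: 158.36 × $0.37 = $58.5932
Bill = $82.59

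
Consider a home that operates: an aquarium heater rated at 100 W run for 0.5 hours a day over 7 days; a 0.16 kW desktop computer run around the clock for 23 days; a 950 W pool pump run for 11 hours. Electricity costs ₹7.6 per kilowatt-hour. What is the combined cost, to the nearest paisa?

₹753.31

aquarium heater: Runtime = 0.5 h/day × 7 days = 3.5 h
aquarium heater: 0.1 kW × 3.5 h = 0.35 kWh
desktop computer: Runtime = 24 h × 23 = 552 h
desktop computer: 0.16 kW × 552 h = 88.32 kWh
pool pump: 0.95 kW × 11 h = 10.45 kWh
Total energy = 99.12 kWh
Cost = 99.12 × ₹7.6 = ₹753.31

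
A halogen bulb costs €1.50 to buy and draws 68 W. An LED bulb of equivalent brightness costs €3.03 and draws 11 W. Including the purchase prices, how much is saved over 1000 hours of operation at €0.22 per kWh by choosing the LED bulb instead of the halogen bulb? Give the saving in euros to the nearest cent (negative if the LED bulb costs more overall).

halogen bulb: €1.50 + (68/1000) kW × 1000 h × €0.22 = €1.50 + €14.96 = €16.46
LED bulb: €3.03 + (11/1000) kW × 1000 h × €0.22 = €3.03 + €2.42 = €5.45
Saving = €16.46 − €5.45 = €11.01

€11.01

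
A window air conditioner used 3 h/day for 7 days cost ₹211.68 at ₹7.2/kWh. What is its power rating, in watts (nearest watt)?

1400 W

Energy = ₹211.68 ÷ ₹7.2/kWh = 29.4 kWh
Runtime = 3 h/day × 7 days = 21 h
Power = 29.4 kWh ÷ 21 h = 1.4 kW = 1400 W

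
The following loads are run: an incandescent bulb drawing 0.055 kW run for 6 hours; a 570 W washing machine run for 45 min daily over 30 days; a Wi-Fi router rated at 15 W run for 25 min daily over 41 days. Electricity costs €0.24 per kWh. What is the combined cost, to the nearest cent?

incandescent bulb: 0.055 kW × 6 h = 0.33 kWh
washing machine: Runtime = 45 min × 30 = 1350 min = 22.5 h
washing machine: 0.57 kW × 22.5 h = 12.825 kWh
Wi-Fi router: Runtime = 25 min × 41 = 1025 min = 17.083333… h
Wi-Fi router: 0.015 kW × 17.083333… h = 0.25625 kWh
Total energy = 13.41125 kWh
Cost = 13.41125 × €0.24 = €3.22

€3.22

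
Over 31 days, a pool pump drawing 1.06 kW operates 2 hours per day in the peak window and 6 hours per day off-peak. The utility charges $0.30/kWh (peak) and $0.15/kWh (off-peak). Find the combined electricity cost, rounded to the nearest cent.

$49.29

Peak energy = 1.06 kW × 2 h × 31 = 65.72 kWh
Off-peak energy = 1.06 kW × 6 h × 31 = 197.16 kWh
Cost = 65.72 × $0.30 + 197.16 × $0.15 = $19.716 + $29.574 = $49.29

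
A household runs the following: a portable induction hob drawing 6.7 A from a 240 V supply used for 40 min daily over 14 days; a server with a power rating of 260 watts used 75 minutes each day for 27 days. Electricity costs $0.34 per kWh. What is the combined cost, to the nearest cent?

portable induction hob: Power = 6.7 A × 240 V = 1608 W = 1.608 kW
portable induction hob: Runtime = 40 min × 14 = 560 min = 9.333333… h
portable induction hob: 1.608 kW × 9.333333… h = 15.008 kWh
server: Runtime = 75 min × 27 = 2025 min = 33.75 h
server: 0.26 kW × 33.75 h = 8.775 kWh
Total energy = 23.783 kWh
Cost = 23.783 × $0.34 = $8.09

$8.09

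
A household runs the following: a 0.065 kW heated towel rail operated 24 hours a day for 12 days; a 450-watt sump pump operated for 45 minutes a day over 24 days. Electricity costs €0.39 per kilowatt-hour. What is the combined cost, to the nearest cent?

heated towel rail: Runtime = 24 h × 12 = 288 h
heated towel rail: 0.065 kW × 288 h = 18.72 kWh
sump pump: Runtime = 45 min × 24 = 1080 min = 18 h
sump pump: 0.45 kW × 18 h = 8.1 kWh
Total energy = 26.82 kWh
Cost = 26.82 × €0.39 = €10.46

€10.46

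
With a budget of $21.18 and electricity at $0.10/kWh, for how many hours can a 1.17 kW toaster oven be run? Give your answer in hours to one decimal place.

Energy available = $21.18 ÷ $0.10/kWh = 211.8 kWh
Hours = 211.8 kWh ÷ 1.17 kW = 181.0 h

181.0 h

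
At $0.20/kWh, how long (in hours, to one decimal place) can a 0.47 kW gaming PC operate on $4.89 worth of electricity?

52.0 h

Energy available = $4.89 ÷ $0.20/kWh = 24.45 kWh
Hours = 24.45 kWh ÷ 0.47 kW = 52.0 h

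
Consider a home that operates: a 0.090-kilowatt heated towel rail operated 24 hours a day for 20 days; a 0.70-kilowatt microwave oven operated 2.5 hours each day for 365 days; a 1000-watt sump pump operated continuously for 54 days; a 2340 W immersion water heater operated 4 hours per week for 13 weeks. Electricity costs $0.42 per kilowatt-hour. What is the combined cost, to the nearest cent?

$881.84

heated towel rail: Runtime = 24 h × 20 = 480 h
heated towel rail: 0.09 kW × 480 h = 43.2 kWh
microwave oven: Runtime = 2.5 h/day × 365 days = 912.5 h
microwave oven: 0.7 kW × 912.5 h = 638.75 kWh
sump pump: Runtime = 24 h × 54 = 1296 h
sump pump: 1 kW × 1296 h = 1296 kWh
immersion water heater: Runtime = 4 h/week × 13 weeks = 52 h
immersion water heater: 2.34 kW × 52 h = 121.68 kWh
Total energy = 2099.63 kWh
Cost = 2099.63 × $0.42 = $881.84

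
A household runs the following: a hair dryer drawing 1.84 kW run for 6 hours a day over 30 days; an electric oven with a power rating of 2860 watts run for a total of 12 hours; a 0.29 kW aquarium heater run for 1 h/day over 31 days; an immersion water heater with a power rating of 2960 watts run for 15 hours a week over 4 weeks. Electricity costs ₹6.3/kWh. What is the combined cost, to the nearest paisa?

₹3478.29

hair dryer: Runtime = 6 h/day × 30 days = 180 h
hair dryer: 1.84 kW × 180 h = 331.2 kWh
electric oven: 2.86 kW × 12 h = 34.32 kWh
aquarium heater: Runtime = 1 h/day × 31 days = 31 h
aquarium heater: 0.29 kW × 31 h = 8.99 kWh
immersion water heater: Runtime = 15 h/week × 4 weeks = 60 h
immersion water heater: 2.96 kW × 60 h = 177.6 kWh
Total energy = 552.11 kWh
Cost = 552.11 × ₹6.3 = ₹3478.29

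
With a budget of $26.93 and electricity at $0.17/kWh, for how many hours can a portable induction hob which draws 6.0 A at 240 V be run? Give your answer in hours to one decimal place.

110.0 h

Power = 6.0 A × 240 V = 1440 W = 1.44 kW
Energy available = $26.93 ÷ $0.17/kWh = 158.4118 kWh
Hours = 158.4118 kWh ÷ 1.44 kW = 110.0 h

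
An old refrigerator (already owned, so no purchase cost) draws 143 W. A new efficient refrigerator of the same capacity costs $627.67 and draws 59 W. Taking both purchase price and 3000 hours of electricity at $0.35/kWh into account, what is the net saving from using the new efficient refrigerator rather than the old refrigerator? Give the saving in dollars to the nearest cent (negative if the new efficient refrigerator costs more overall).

old refrigerator: $0.00 + (143/1000) kW × 3000 h × $0.35 = $0.00 + $150.15 = $150.15
new efficient refrigerator: $627.67 + (59/1000) kW × 3000 h × $0.35 = $627.67 + $61.95 = $689.62
Saving = $150.15 − $689.62 = −$539.47

-$539.47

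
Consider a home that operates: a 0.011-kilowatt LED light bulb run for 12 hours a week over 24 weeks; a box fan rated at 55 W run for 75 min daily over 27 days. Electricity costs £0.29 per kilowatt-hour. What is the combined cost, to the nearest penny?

£1.46

LED light bulb: Runtime = 12 h/week × 24 weeks = 288 h
LED light bulb: 0.011 kW × 288 h = 3.168 kWh
box fan: Runtime = 75 min × 27 = 2025 min = 33.75 h
box fan: 0.055 kW × 33.75 h = 1.85625 kWh
Total energy = 5.02425 kWh
Cost = 5.02425 × £0.29 = £1.46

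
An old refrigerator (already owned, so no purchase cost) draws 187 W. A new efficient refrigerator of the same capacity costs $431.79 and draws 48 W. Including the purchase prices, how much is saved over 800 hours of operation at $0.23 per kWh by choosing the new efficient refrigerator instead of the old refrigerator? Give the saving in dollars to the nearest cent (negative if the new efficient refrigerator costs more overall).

old refrigerator: $0.00 + (187/1000) kW × 800 h × $0.23 = $0.00 + $34.408 = $34.408
new efficient refrigerator: $431.79 + (48/1000) kW × 800 h × $0.23 = $431.79 + $8.832 = $440.622
Saving = $34.408 − $440.622 = −$406.214 → -$406.21

-$406.21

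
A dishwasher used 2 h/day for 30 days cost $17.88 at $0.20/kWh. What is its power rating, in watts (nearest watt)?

1490 W

Energy = $17.88 ÷ $0.20/kWh = 89.4 kWh
Runtime = 2 h/day × 30 days = 60 h
Power = 89.4 kWh ÷ 60 h = 1.49 kW = 1490 W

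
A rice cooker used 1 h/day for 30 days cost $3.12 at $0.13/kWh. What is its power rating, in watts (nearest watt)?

800 W

Energy = $3.12 ÷ $0.13/kWh = 24 kWh
Runtime = 1 h/day × 30 days = 30 h
Power = 24 kWh ÷ 30 h = 0.8 kW = 800 W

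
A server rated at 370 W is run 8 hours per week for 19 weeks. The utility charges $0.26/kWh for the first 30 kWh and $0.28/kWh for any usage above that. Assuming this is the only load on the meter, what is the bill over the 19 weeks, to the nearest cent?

$15.15

Runtime = 8 h/week × 19 weeks = 152 h
Energy = 0.37 kW × 152 h = 56.24 kWh
Tier 1 (0–30 kWh): 30 × $0.26 = $7.8
Above 30 kWh: 26.24 × $0.28 = $7.3472
Bill = $15.15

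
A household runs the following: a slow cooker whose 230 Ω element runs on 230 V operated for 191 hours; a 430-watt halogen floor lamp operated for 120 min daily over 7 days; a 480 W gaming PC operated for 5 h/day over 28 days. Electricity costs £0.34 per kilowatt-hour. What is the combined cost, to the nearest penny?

£39.83

slow cooker: Power = V²/R = 230²/230 = 230 W = 0.23 kW
slow cooker: 0.23 kW × 191 h = 43.93 kWh
halogen floor lamp: Runtime = 120 min × 7 = 840 min = 14 h
halogen floor lamp: 0.43 kW × 14 h = 6.02 kWh
gaming PC: Runtime = 5 h/day × 28 days = 140 h
gaming PC: 0.48 kW × 140 h = 67.2 kWh
Total energy = 117.15 kWh
Cost = 117.15 × £0.34 = £39.83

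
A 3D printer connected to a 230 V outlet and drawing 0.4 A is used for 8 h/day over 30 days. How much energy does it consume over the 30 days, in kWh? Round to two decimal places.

Power = 0.4 A × 230 V = 92 W = 0.092 kW
Runtime = 8 h/day × 30 days = 240 h
Energy = 0.092 kW × 240 h = 22.08 kWh

22.08 kWh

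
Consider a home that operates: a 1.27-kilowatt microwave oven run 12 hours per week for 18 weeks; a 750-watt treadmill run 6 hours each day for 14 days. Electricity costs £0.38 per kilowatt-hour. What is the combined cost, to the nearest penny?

microwave oven: Runtime = 12 h/week × 18 weeks = 216 h
microwave oven: 1.27 kW × 216 h = 274.32 kWh
treadmill: Runtime = 6 h/day × 14 days = 84 h
treadmill: 0.75 kW × 84 h = 63 kWh
Total energy = 337.32 kWh
Cost = 337.32 × £0.38 = £128.18

£128.18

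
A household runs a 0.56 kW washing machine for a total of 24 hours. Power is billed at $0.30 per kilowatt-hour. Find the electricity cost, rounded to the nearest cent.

Energy = 0.56 kW × 24 h = 13.44 kWh
Cost = 13.44 kWh × $0.30/kWh = $4.03

$4.03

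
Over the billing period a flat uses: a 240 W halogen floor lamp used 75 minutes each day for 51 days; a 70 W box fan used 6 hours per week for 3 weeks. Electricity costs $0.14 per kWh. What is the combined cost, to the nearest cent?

halogen floor lamp: Runtime = 75 min × 51 = 3825 min = 63.75 h
halogen floor lamp: 0.24 kW × 63.75 h = 15.3 kWh
box fan: Runtime = 6 h/week × 3 weeks = 18 h
box fan: 0.07 kW × 18 h = 1.26 kWh
Total energy = 16.56 kWh
Cost = 16.56 × $0.14 = $2.32

$2.32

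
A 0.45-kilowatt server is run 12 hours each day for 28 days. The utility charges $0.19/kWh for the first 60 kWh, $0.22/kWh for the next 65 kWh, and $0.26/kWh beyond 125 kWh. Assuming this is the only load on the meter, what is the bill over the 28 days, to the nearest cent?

$32.51

Runtime = 12 h/day × 28 days = 336 h
Energy = 0.45 kW × 336 h = 151.2 kWh
Tier 1 (0–60 kWh): 60 × $0.19 = $11.4
Tier 2 (60–125 kWh): 65 × $0.22 = $14.3
Above 125 kWh: 26.2 × $0.26 = $6.812
Bill = $32.51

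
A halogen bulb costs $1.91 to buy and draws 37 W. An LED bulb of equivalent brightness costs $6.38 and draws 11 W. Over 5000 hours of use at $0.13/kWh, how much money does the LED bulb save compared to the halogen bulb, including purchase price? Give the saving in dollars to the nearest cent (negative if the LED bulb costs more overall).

$12.43

halogen bulb: $1.91 + (37/1000) kW × 5000 h × $0.13 = $1.91 + $24.05 = $25.96
LED bulb: $6.38 + (11/1000) kW × 5000 h × $0.13 = $6.38 + $7.15 = $13.53
Saving = $25.96 − $13.53 = $12.43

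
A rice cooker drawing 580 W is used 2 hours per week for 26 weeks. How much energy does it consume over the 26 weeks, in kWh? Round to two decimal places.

30.16 kWh

Runtime = 2 h/week × 26 weeks = 52 h
Energy = 0.58 kW × 52 h = 30.16 kWh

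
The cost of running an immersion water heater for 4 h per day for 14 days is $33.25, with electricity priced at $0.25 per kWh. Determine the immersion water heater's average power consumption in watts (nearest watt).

2375 W

Energy = $33.25 ÷ $0.25/kWh = 133 kWh
Runtime = 4 h/day × 14 days = 56 h
Power = 133 kWh ÷ 56 h = 2.375 kW = 2375 W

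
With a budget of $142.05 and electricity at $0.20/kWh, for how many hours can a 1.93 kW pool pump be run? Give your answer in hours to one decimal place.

Energy available = $142.05 ÷ $0.20/kWh = 710.25 kWh
Hours = 710.25 kWh ÷ 1.93 kW = 368.0 h

368.0 h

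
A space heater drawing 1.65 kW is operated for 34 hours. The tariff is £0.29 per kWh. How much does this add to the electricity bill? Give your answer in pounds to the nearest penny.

Energy = 1.65 kW × 34 h = 56.1 kWh
Cost = 56.1 kWh × £0.29/kWh = £16.27

£16.27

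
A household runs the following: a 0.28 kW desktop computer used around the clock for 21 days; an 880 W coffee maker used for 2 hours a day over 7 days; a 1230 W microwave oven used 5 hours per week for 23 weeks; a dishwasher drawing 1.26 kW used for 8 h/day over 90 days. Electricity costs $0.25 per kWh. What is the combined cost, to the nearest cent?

$300.52

desktop computer: Runtime = 24 h × 21 = 504 h
desktop computer: 0.28 kW × 504 h = 141.12 kWh
coffee maker: Runtime = 2 h/day × 7 days = 14 h
coffee maker: 0.88 kW × 14 h = 12.32 kWh
microwave oven: Runtime = 5 h/week × 23 weeks = 115 h
microwave oven: 1.23 kW × 115 h = 141.45 kWh
dishwasher: Runtime = 8 h/day × 90 days = 720 h
dishwasher: 1.26 kW × 720 h = 907.2 kWh
Total energy = 1202.09 kWh
Cost = 1202.09 × $0.25 = $300.52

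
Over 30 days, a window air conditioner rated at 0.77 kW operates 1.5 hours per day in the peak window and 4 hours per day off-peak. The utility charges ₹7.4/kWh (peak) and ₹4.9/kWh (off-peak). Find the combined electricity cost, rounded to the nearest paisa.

Peak energy = 0.77 kW × 1.5 h × 30 = 34.65 kWh
Off-peak energy = 0.77 kW × 4 h × 30 = 92.4 kWh
Cost = 34.65 × ₹7.4 + 92.4 × ₹4.9 = ₹256.41 + ₹452.76 = ₹709.17

₹709.17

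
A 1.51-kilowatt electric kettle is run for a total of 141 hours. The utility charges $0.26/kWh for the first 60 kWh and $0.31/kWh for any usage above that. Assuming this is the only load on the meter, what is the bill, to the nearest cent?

$63.00

Energy = 1.51 kW × 141 h = 212.91 kWh
Tier 1 (0–60 kWh): 60 × $0.26 = $15.6
Above 60 kWh: 152.91 × $0.31 = $47.4021
Bill = $63.00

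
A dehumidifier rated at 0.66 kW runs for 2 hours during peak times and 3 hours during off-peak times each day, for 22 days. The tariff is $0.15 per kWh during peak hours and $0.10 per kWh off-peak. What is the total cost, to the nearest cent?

Peak energy = 0.66 kW × 2 h × 22 = 29.04 kWh
Off-peak energy = 0.66 kW × 3 h × 22 = 43.56 kWh
Cost = 29.04 × $0.15 + 43.56 × $0.10 = $4.356 + $4.356 = $8.71

$8.71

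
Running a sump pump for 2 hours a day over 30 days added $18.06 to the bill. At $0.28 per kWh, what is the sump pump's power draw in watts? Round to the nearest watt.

Energy = $18.06 ÷ $0.28/kWh = 64.5 kWh
Runtime = 2 h/day × 30 days = 60 h
Power = 64.5 kWh ÷ 60 h = 1.075 kW = 1075 W

1075 W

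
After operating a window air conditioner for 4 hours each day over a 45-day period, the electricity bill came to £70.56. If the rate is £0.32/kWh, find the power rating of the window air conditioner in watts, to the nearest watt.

Energy = £70.56 ÷ £0.32/kWh = 220.5 kWh
Runtime = 4 h/day × 45 days = 180 h
Power = 220.5 kWh ÷ 180 h = 1.225 kW = 1225 W

1225 W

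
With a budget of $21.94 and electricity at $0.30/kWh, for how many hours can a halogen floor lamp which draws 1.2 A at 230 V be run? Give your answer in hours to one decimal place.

265.0 h

Power = 1.2 A × 230 V = 276 W = 0.276 kW
Energy available = $21.94 ÷ $0.30/kWh = 73.1333 kWh
Hours = 73.1333 kWh ÷ 0.276 kW = 265.0 h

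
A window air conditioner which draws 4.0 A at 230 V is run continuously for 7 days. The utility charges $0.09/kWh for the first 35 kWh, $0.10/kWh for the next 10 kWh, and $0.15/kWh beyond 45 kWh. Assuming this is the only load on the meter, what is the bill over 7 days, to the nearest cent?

Power = 4.0 A × 230 V = 920 W = 0.92 kW
Runtime = 24 h × 7 = 168 h
Energy = 0.92 kW × 168 h = 154.56 kWh
Tier 1 (0–35 kWh): 35 × $0.09 = $3.15
Tier 2 (35–45 kWh): 10 × $0.10 = $1
Above 45 kWh: 109.56 × $0.15 = $16.434
Bill = $20.58

$20.58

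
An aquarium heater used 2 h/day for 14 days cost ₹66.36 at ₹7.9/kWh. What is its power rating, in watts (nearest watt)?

Energy = ₹66.36 ÷ ₹7.9/kWh = 8.4 kWh
Runtime = 2 h/day × 14 days = 28 h
Power = 8.4 kWh ÷ 28 h = 0.3 kW = 300 W

300 W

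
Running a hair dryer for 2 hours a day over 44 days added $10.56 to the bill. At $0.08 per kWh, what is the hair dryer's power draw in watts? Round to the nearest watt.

1500 W

Energy = $10.56 ÷ $0.08/kWh = 132 kWh
Runtime = 2 h/day × 44 days = 88 h
Power = 132 kWh ÷ 88 h = 1.5 kW = 1500 W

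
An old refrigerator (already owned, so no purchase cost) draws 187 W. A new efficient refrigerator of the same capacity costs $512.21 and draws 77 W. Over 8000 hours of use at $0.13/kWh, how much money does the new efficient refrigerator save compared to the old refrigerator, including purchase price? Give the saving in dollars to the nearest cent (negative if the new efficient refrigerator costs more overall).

old refrigerator: $0.00 + (187/1000) kW × 8000 h × $0.13 = $0.00 + $194.48 = $194.48
new efficient refrigerator: $512.21 + (77/1000) kW × 8000 h × $0.13 = $512.21 + $80.08 = $592.29
Saving = $194.48 − $592.29 = −$397.81

-$397.81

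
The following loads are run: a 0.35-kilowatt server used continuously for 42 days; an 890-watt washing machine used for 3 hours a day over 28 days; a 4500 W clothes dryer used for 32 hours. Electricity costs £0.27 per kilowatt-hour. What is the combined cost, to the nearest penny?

server: Runtime = 24 h × 42 = 1008 h
server: 0.35 kW × 1008 h = 352.8 kWh
washing machine: Runtime = 3 h/day × 28 days = 84 h
washing machine: 0.89 kW × 84 h = 74.76 kWh
clothes dryer: 4.5 kW × 32 h = 144 kWh
Total energy = 571.56 kWh
Cost = 571.56 × £0.27 = £154.32

£154.32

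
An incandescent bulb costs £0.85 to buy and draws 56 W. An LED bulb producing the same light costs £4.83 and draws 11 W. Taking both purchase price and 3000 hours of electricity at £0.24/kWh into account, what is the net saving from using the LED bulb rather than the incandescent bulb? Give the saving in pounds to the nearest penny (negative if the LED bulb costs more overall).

incandescent bulb: £0.85 + (56/1000) kW × 3000 h × £0.24 = £0.85 + £40.32 = £41.17
LED bulb: £4.83 + (11/1000) kW × 3000 h × £0.24 = £4.83 + £7.92 = £12.75
Saving = £41.17 − £12.75 = £28.42

£28.42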